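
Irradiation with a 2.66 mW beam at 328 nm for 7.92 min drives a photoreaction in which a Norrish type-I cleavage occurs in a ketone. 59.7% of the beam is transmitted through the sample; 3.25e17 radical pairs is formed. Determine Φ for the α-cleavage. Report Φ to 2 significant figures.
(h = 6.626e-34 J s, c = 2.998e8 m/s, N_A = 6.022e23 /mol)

Φ = 0.39

Product: 3.25e17 / 6.022e23 = 5.397e-7 mol.
Photon energy at 328 nm: hc/λ = (6.626e-34)(2.998e8)/(328e-9) = 6.056e-19 J.
Energy delivered: (2.66 mW)(475.2 s) = 1.264 J.
Photons incident: 1.264 / 6.056e-19 = 2.087e18, i.e. 2.087e18/6.022e23 = 3.466e-6 mol.
Fraction absorbed: 1 − 59.7/100 = 0.4030.
Photons absorbed: 0.4030 × 3.466e-6 = 1.397e-6 mol.
Φ = 5.397e-7 mol / 1.397e-6 mol photons = 0.39.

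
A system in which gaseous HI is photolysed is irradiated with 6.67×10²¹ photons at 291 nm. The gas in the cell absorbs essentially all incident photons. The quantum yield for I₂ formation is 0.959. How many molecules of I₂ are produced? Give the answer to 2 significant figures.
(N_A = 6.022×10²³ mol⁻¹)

6.4×10²¹ molecules

Moles of photons: 6.67×10²¹ / 6.022×10²³ = 0.01108 mol.
Product: Φ × n_abs = 0.959 × 0.01108 = 0.01063 mol.
As a count: 0.01063 × 6.022×10²³ = 6.4×10²¹.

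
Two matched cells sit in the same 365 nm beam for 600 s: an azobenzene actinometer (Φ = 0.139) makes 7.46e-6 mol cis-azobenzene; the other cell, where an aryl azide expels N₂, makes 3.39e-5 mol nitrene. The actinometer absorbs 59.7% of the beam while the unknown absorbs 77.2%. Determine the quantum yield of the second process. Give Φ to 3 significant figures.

Φ = 0.488

Photons absorbed by the actinometer: 7.46e-6 / 0.139 = 5.367e-5 mol.
Incident flux: 5.367e-5 / 0.597 = 8.990e-5 einstein.
Absorbed by unknown: 0.772 × 8.990e-5 = 6.940e-5 mol.
Φ(unknown) = 3.39e-5 / 6.940e-5 = 0.488.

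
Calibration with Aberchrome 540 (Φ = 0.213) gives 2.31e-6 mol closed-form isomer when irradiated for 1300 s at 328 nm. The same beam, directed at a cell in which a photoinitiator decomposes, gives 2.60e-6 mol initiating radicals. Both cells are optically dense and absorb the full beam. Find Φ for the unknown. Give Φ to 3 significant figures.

Photons absorbed by the actinometer: 2.31e-6 / 0.213 = 1.085e-5 mol.
Φ(unknown) = 2.60e-6 / 1.085e-5 = 0.240.

Φ = 0.240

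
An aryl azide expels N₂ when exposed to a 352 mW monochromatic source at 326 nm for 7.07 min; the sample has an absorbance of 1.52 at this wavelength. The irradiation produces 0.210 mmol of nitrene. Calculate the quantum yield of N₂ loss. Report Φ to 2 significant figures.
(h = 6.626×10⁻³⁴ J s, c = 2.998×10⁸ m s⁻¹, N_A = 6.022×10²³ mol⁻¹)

Φ = 0.53

Product: 0.210 mmol = 2.10×10⁻⁴ mol.
Photon energy at 326 nm: hc/λ = (6.626×10⁻³⁴)(2.998×10⁸)/(326×10⁻⁹) = 6.093×10⁻¹⁹ J.
Energy delivered: (352 mW)(424.2 s) = 149.3 J.
Photons incident: 149.3 / 6.093×10⁻¹⁹ = 2.450×10²⁰, i.e. 2.450×10²⁰/6.022×10²³ = 4.068×10⁻⁴ mol.
Fraction absorbed: 1 − 10^(−1.52) = 0.9698.
Photons absorbed: 0.9698 × 4.068×10⁻⁴ = 3.945×10⁻⁴ mol.
Φ = 2.10×10⁻⁴ mol / 3.945×10⁻⁴ mol photons = 0.53.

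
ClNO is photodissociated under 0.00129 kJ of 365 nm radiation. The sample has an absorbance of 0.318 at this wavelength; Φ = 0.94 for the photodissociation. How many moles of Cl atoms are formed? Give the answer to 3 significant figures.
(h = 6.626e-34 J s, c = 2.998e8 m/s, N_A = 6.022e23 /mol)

Photon energy at 365 nm: hc/λ = (6.626e-34)(2.998e8)/(365e-9) = 5.442e-19 J.
Incident energy: 0.00129 kJ = 1.29 J.
Photons incident: 1.29 / 5.442e-19 = 2.370e18, i.e. 2.370e18/6.022e23 = 3.936e-6 mol.
Fraction absorbed: 1 − 10^(−0.318) = 0.5192.
Photons absorbed: 0.5192 × 3.936e-6 = 2.044e-6 mol.
Product: Φ × n_abs = 0.94 × 2.044e-6 = 1.921e-6 mol.

1.92e-6 mol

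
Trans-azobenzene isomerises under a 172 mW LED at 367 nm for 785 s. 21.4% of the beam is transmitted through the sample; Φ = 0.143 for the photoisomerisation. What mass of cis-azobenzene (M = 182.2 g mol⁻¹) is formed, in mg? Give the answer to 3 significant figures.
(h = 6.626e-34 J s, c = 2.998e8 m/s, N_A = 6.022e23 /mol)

8.48 mg

Photon energy at 367 nm: hc/λ = (6.626e-34)(2.998e8)/(367e-9) = 5.413e-19 J.
Energy delivered: (172 mW)(785 s) = 135.0 J.
Photons incident: 135.0 / 5.413e-19 = 2.494e20, i.e. 2.494e20/6.022e23 = 4.141e-4 mol.
Fraction absorbed: 1 − 21.4/100 = 0.7860.
Photons absorbed: 0.7860 × 4.141e-4 = 3.255e-4 mol.
Product: Φ × n_abs = 0.143 × 3.255e-4 = 4.655e-5 mol.
Mass: 4.655e-5 × 182.2 = 0.008481 g = 8.48 mg.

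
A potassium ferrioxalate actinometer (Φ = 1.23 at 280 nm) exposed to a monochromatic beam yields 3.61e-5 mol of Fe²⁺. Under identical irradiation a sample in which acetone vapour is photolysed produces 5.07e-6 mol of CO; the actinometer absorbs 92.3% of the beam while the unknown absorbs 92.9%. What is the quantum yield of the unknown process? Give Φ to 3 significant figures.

Photons absorbed by the actinometer: 3.61e-5 / 1.23 = 2.935e-5 mol.
Incident flux: 2.935e-5 / 0.923 = 3.180e-5 einstein.
Absorbed by unknown: 0.929 × 3.180e-5 = 2.954e-5 mol.
Φ(unknown) = 5.07e-6 / 2.954e-5 = 0.172.

Φ = 0.172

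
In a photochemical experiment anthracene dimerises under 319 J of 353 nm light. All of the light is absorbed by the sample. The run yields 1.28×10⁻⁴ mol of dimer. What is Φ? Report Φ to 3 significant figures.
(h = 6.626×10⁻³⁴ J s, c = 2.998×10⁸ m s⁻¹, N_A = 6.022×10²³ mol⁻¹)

Photon energy at 353 nm: hc/λ = (6.626×10⁻³⁴)(2.998×10⁸)/(353×10⁻⁹) = 5.627×10⁻¹⁹ J.
Photons incident: 319 / 5.627×10⁻¹⁹ = 5.669×10²⁰, i.e. 5.669×10²⁰/6.022×10²³ = 9.414×10⁻⁴ mol.
Φ = 1.28×10⁻⁴ mol / 9.414×10⁻⁴ mol photons = 0.136.

Φ = 0.136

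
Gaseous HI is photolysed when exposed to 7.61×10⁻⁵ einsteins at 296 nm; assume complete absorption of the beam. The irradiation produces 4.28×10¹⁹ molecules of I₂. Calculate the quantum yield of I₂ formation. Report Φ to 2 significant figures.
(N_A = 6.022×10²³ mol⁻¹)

Product: 4.28×10¹⁹ / 6.022×10²³ = 7.107×10⁻⁵ mol.
Φ = 7.107×10⁻⁵ mol / 7.61×10⁻⁵ mol photons = 0.93.

Φ = 0.93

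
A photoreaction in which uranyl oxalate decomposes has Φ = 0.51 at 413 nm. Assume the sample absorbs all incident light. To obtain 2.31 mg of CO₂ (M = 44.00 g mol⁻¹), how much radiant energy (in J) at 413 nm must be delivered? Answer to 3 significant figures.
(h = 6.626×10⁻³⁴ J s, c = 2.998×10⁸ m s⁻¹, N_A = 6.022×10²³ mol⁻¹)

Product: 2.31 mg / 44.00 g mol⁻¹ = 5.250×10⁻⁵ mol.
Photons that must be absorbed: 5.250×10⁻⁵ / 0.51 = 1.029×10⁻⁴ mol.
Photon energy: hc/λ = 4.810×10⁻¹⁹ J; per mole, 2.897×10⁵ J mol⁻¹.
Energy required: 1.029×10⁻⁴ × 2.897×10⁵ = 29.8 J.

29.8 J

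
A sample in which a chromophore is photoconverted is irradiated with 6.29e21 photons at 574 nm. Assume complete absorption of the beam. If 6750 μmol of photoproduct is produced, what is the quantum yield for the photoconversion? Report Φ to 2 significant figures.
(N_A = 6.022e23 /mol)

Product: 6750 μmol = 0.00675 mol.
Moles of photons: 6.29e21 / 6.022e23 = 0.01045 mol.
Φ = 0.00675 mol / 0.01045 mol photons = 0.65.

Φ = 0.65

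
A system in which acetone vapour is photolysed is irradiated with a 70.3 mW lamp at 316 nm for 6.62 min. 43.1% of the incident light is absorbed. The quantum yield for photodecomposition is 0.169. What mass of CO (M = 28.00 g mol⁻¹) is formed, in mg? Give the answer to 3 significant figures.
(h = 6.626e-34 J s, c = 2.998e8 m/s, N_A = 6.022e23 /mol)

Photon energy at 316 nm: hc/λ = (6.626e-34)(2.998e8)/(316e-9) = 6.286e-19 J.
Energy delivered: (70.3 mW)(397.2 s) = 27.92 J.
Photons incident: 27.92 / 6.286e-19 = 4.442e19, i.e. 4.442e19/6.022e23 = 7.376e-5 mol.
Photons absorbed: 0.431 × 7.376e-5 = 3.179e-5 mol.
Product: Φ × n_abs = 0.169 × 3.179e-5 = 5.373e-6 mol.
Mass: 5.373e-6 × 28.00 = 1.504e-4 g = 0.150 mg.

0.150 mg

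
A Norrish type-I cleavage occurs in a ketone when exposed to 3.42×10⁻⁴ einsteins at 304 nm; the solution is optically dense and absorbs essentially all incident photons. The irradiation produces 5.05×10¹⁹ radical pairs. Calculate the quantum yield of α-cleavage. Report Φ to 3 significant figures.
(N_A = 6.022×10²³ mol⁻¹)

Φ = 0.245

Product: 5.05×10¹⁹ / 6.022×10²³ = 8.386×10⁻⁵ mol.
Φ = 8.386×10⁻⁵ mol / 3.42×10⁻⁴ mol photons = 0.245.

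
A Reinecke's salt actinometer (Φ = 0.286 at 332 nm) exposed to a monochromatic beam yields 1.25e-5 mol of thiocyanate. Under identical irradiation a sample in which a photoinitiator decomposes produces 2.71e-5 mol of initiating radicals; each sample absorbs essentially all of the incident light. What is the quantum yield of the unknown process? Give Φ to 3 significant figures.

Φ = 0.620

Photons absorbed by the actinometer: 1.25e-5 / 0.286 = 4.371e-5 mol.
Φ(unknown) = 2.71e-5 / 4.371e-5 = 0.620.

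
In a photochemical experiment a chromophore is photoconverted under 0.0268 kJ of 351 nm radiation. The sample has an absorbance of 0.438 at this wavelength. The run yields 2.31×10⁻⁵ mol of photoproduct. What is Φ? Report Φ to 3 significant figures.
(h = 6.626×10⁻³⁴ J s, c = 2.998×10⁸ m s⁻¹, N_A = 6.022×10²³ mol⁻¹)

Φ = 0.462

Photon energy at 351 nm: hc/λ = (6.626×10⁻³⁴)(2.998×10⁸)/(351×10⁻⁹) = 5.659×10⁻¹⁹ J.
Incident energy: 0.0268 kJ = 26.8 J.
Photons incident: 26.8 / 5.659×10⁻¹⁹ = 4.736×10¹⁹, i.e. 4.736×10¹⁹/6.022×10²³ = 7.864×10⁻⁵ mol.
Fraction absorbed: 1 − 10^(−0.438) = 0.6352.
Photons absorbed: 0.6352 × 7.864×10⁻⁵ = 4.995×10⁻⁵ mol.
Φ = 2.31×10⁻⁵ mol / 4.995×10⁻⁵ mol photons = 0.462.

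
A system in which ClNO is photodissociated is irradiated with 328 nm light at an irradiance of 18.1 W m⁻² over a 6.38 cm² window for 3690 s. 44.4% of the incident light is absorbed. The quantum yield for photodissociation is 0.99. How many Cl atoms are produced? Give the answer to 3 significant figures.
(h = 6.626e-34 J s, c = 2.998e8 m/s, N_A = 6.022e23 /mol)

Photon energy at 328 nm: hc/λ = (6.626e-34)(2.998e8)/(328e-9) = 6.056e-19 J.
Energy delivered: (18.1 W m⁻²)(6.38e-4 m²)(3690 s) = 42.61 J.
Photons incident: 42.61 / 6.056e-19 = 7.036e19, i.e. 7.036e19/6.022e23 = 1.168e-4 mol.
Photons absorbed: 0.444 × 1.168e-4 = 5.186e-5 mol.
Product: Φ × n_abs = 0.99 × 5.186e-5 = 5.134e-5 mol.
As a count: 5.134e-5 × 6.022e23 = 3.09e19.

3.09e19 atoms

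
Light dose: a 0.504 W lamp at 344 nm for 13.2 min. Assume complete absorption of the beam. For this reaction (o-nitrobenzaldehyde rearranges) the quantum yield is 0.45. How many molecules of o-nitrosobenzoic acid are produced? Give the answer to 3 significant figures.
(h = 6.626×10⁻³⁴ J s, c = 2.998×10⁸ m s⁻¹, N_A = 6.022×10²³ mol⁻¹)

3.11×10²⁰ molecules

Photon energy at 344 nm: hc/λ = (6.626×10⁻³⁴)(2.998×10⁸)/(344×10⁻⁹) = 5.775×10⁻¹⁹ J.
Energy delivered: (0.504 W)(792 s) = 399.2 J.
Photons incident: 399.2 / 5.775×10⁻¹⁹ = 6.913×10²⁰, i.e. 6.913×10²⁰/6.022×10²³ = 0.001148 mol.
Product: Φ × n_abs = 0.45 × 0.001148 = 5.166×10⁻⁴ mol.
As a count: 5.166×10⁻⁴ × 6.022×10²³ = 3.11×10²⁰.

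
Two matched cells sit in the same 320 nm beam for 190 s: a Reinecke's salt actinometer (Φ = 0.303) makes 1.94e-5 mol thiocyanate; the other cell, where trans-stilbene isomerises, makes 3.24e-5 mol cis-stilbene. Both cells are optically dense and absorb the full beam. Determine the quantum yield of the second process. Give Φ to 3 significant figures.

Φ = 0.506

Photons absorbed by the actinometer: 1.94e-5 / 0.303 = 6.403e-5 mol.
Φ(unknown) = 3.24e-5 / 6.403e-5 = 0.506.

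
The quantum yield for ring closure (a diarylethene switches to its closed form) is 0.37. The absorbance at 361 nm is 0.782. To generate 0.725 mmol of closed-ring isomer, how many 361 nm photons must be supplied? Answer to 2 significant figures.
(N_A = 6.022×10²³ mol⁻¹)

1.4×10²¹ photons

Product: 0.725 mmol = 7.25×10⁻⁴ mol.
Photons that must be absorbed: 7.25×10⁻⁴ / 0.37 = 0.001959 mol.
Fraction absorbed: 1 − 10^(−0.782) = 0.8348.
Incident photons needed: 0.001959 / 0.8348 = 0.002347 mol.
Photon count: 0.002347 × 6.022×10²³ = 1.4×10²¹.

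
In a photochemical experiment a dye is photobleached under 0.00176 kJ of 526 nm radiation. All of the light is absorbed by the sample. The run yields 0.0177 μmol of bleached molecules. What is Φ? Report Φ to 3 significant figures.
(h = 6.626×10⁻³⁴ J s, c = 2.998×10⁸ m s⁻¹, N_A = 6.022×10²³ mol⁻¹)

Φ = 0.00229

Product: 0.0177 μmol = 1.77×10⁻⁸ mol.
Photon energy at 526 nm: hc/λ = (6.626×10⁻³⁴)(2.998×10⁸)/(526×10⁻⁹) = 3.777×10⁻¹⁹ J.
Incident energy: 0.00176 kJ = 1.76 J.
Photons incident: 1.76 / 3.777×10⁻¹⁹ = 4.660×10¹⁸, i.e. 4.660×10¹⁸/6.022×10²³ = 7.738×10⁻⁶ mol.
Φ = 1.77×10⁻⁸ mol / 7.738×10⁻⁶ mol photons = 0.00229.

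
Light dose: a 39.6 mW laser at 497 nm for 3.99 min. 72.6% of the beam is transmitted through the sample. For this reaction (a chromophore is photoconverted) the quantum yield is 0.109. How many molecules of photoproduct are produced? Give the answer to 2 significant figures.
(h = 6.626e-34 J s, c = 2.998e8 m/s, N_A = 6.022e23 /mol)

7.1e17 molecules

Photon energy at 497 nm: hc/λ = (6.626e-34)(2.998e8)/(497e-9) = 3.997e-19 J.
Energy delivered: (39.6 mW)(239.4 s) = 9.480 J.
Photons incident: 9.480 / 3.997e-19 = 2.372e19, i.e. 2.372e19/6.022e23 = 3.939e-5 mol.
Fraction absorbed: 1 − 72.6/100 = 0.2740.
Photons absorbed: 0.2740 × 3.939e-5 = 1.079e-5 mol.
Product: Φ × n_abs = 0.109 × 1.079e-5 = 1.176e-6 mol.
As a count: 1.176e-6 × 6.022e23 = 7.1e17.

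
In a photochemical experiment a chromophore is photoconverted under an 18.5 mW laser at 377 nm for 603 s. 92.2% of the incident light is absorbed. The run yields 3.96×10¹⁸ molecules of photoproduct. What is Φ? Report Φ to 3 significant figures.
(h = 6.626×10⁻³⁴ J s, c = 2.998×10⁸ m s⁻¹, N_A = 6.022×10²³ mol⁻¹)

Product: 3.96×10¹⁸ / 6.022×10²³ = 6.576×10⁻⁶ mol.
Photon energy at 377 nm: hc/λ = (6.626×10⁻³⁴)(2.998×10⁸)/(377×10⁻⁹) = 5.269×10⁻¹⁹ J.
Energy delivered: (18.5 mW)(603 s) = 11.16 J.
Photons incident: 11.16 / 5.269×10⁻¹⁹ = 2.118×10¹⁹, i.e. 2.118×10¹⁹/6.022×10²³ = 3.517×10⁻⁵ mol.
Photons absorbed: 0.922 × 3.517×10⁻⁵ = 3.243×10⁻⁵ mol.
Φ = 6.576×10⁻⁶ mol / 3.243×10⁻⁵ mol photons = 0.203.

Φ = 0.203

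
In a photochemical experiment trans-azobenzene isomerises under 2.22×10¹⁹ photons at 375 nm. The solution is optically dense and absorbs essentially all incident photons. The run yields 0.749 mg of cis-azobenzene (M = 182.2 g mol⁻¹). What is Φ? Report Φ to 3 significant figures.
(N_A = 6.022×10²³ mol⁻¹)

Product: 0.749 mg / 182.2 g mol⁻¹ = 4.111×10⁻⁶ mol.
Moles of photons: 2.22×10¹⁹ / 6.022×10²³ = 3.686×10⁻⁵ mol.
Φ = 4.111×10⁻⁶ mol / 3.686×10⁻⁵ mol photons = 0.112.

Φ = 0.112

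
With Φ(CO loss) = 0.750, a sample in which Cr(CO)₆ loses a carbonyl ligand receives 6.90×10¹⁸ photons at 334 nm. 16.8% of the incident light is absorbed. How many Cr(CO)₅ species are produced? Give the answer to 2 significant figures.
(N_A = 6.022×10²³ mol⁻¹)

Moles of photons: 6.90×10¹⁸ / 6.022×10²³ = 1.146×10⁻⁵ mol.
Photons absorbed: 0.168 × 1.146×10⁻⁵ = 1.925×10⁻⁶ mol.
Product: Φ × n_abs = 0.750 × 1.925×10⁻⁶ = 1.444×10⁻⁶ mol.
As a count: 1.444×10⁻⁶ × 6.022×10²³ = 8.7×10¹⁷.

8.7×10¹⁷ species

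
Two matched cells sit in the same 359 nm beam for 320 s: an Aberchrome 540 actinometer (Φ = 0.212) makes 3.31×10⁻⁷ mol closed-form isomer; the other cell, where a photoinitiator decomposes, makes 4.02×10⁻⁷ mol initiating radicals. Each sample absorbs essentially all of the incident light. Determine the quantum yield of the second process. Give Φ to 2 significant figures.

Photons absorbed by the actinometer: 3.31×10⁻⁷ / 0.212 = 1.561×10⁻⁶ mol.
Φ(unknown) = 4.02×10⁻⁷ / 1.561×10⁻⁶ = 0.26.

Φ = 0.26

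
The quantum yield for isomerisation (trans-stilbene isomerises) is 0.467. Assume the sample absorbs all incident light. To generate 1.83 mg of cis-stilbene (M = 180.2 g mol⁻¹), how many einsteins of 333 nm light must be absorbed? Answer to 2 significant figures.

Product: 1.83 mg / 180.2 g mol⁻¹ = 1.016×10⁻⁵ mol.
Photons that must be absorbed: 1.016×10⁻⁵ / 0.467 = 2.176×10⁻⁵ mol.

2.2×10⁻⁵ einstein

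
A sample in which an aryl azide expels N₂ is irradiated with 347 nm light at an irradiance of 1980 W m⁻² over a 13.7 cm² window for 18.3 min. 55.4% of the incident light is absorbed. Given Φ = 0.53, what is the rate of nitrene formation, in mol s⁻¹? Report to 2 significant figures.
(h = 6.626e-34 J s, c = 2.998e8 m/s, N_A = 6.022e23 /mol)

Photon energy at 347 nm: hc/λ = (6.626e-34)(2.998e8)/(347e-9) = 5.725e-19 J.
Energy delivered: (1980 W m⁻²)(13.7e-4 m²)(1098 s) = 2978 J.
Photons incident: 2978 / 5.725e-19 = 5.202e21, i.e. 5.202e21/6.022e23 = 0.008638 mol.
Photons absorbed: 0.554 × 0.008638 = 0.004785 mol.
Product formed: 0.53 × 0.004785 = 0.002536 mol.
Rate: 0.002536 / 1098 s = 2.3e-6 mol s⁻¹.

2.3e-6 mol s⁻¹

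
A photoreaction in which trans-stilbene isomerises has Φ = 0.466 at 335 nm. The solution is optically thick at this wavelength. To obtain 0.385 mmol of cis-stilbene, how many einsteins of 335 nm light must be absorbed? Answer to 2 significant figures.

Product: 0.385 mmol = 3.85×10⁻⁴ mol.
Photons that must be absorbed: 3.85×10⁻⁴ / 0.466 = 8.262×10⁻⁴ mol.

8.3×10⁻⁴ einstein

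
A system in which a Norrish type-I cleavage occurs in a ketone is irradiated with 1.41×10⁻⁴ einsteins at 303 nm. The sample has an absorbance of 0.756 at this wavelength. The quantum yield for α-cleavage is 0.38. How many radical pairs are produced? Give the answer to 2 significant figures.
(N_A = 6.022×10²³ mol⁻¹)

2.7×10¹⁹ radical pairs

Fraction absorbed: 1 − 10^(−0.756) = 0.8246.
Photons absorbed: 0.8246 × 1.41×10⁻⁴ = 1.163×10⁻⁴ mol.
Product: Φ × n_abs = 0.38 × 1.163×10⁻⁴ = 4.419×10⁻⁵ mol.
As a count: 4.419×10⁻⁵ × 6.022×10²³ = 2.7×10¹⁹.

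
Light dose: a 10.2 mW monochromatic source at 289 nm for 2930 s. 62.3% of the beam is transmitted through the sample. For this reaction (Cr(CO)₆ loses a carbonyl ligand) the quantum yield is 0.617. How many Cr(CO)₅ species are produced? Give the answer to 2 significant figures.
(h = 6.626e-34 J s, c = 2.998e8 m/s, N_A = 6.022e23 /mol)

Photon energy at 289 nm: hc/λ = (6.626e-34)(2.998e8)/(289e-9) = 6.874e-19 J.
Energy delivered: (10.2 mW)(2930 s) = 29.89 J.
Photons incident: 29.89 / 6.874e-19 = 4.348e19, i.e. 4.348e19/6.022e23 = 7.220e-5 mol.
Fraction absorbed: 1 − 62.3/100 = 0.3770.
Photons absorbed: 0.3770 × 7.220e-5 = 2.722e-5 mol.
Product: Φ × n_abs = 0.617 × 2.722e-5 = 1.679e-5 mol.
As a count: 1.679e-5 × 6.022e23 = 1.0e19.

1.0e19 species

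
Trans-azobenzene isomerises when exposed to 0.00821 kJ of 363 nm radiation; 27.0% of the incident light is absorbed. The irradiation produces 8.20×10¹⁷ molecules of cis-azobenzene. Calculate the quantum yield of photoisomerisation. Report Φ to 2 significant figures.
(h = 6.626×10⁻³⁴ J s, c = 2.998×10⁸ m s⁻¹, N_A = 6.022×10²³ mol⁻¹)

Product: 8.20×10¹⁷ / 6.022×10²³ = 1.362×10⁻⁶ mol.
Photon energy at 363 nm: hc/λ = (6.626×10⁻³⁴)(2.998×10⁸)/(363×10⁻⁹) = 5.472×10⁻¹⁹ J.
Incident energy: 0.00821 kJ = 8.21 J.
Photons incident: 8.21 / 5.472×10⁻¹⁹ = 1.500×10¹⁹, i.e. 1.500×10¹⁹/6.022×10²³ = 2.491×10⁻⁵ mol.
Photons absorbed: 0.270 × 2.491×10⁻⁵ = 6.726×10⁻⁶ mol.
Φ = 1.362×10⁻⁶ mol / 6.726×10⁻⁶ mol photons = 0.20.

Φ = 0.20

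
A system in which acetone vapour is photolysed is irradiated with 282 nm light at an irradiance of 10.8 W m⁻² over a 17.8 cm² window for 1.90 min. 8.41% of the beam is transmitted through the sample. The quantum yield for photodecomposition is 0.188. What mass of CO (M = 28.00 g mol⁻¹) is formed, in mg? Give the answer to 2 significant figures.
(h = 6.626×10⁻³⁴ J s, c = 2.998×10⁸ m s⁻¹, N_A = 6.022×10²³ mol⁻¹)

0.025 mg

Photon energy at 282 nm: hc/λ = (6.626×10⁻³⁴)(2.998×10⁸)/(282×10⁻⁹) = 7.044×10⁻¹⁹ J.
Energy delivered: (10.8 W m⁻²)(17.8×10⁻⁴ m²)(114 s) = 2.192 J.
Photons incident: 2.192 / 7.044×10⁻¹⁹ = 3.112×10¹⁸, i.e. 3.112×10¹⁸/6.022×10²³ = 5.168×10⁻⁶ mol.
Fraction absorbed: 1 − 8.41/100 = 0.9159.
Photons absorbed: 0.9159 × 5.168×10⁻⁶ = 4.733×10⁻⁶ mol.
Product: Φ × n_abs = 0.188 × 4.733×10⁻⁶ = 8.898×10⁻⁷ mol.
Mass: 8.898×10⁻⁷ × 28.00 = 2.491×10⁻⁵ g = 0.025 mg.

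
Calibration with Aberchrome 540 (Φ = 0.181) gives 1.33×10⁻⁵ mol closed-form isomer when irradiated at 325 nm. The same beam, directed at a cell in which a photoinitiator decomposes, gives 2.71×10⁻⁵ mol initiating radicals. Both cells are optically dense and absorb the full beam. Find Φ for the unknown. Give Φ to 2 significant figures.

Photons absorbed by the actinometer: 1.33×10⁻⁵ / 0.181 = 7.348×10⁻⁵ mol.
Φ(unknown) = 2.71×10⁻⁵ / 7.348×10⁻⁵ = 0.37.

Φ = 0.37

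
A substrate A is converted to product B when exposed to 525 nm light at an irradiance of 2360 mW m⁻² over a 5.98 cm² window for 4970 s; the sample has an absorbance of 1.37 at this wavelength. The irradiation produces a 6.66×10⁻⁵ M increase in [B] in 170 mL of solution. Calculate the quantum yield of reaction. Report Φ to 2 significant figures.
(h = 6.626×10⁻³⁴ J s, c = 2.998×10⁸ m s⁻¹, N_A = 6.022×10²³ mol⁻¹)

Φ = 0.38

Product: (6.66×10⁻⁵ M)(0.17 L) = 1.132×10⁻⁵ mol.
Photon energy at 525 nm: hc/λ = (6.626×10⁻³⁴)(2.998×10⁸)/(525×10⁻⁹) = 3.784×10⁻¹⁹ J.
Energy delivered: (2360 mW m⁻²)(5.98×10⁻⁴ m²)(4970 s) = 7.014 J.
Photons incident: 7.014 / 3.784×10⁻¹⁹ = 1.854×10¹⁹, i.e. 1.854×10¹⁹/6.022×10²³ = 3.079×10⁻⁵ mol.
Fraction absorbed: 1 − 10^(−1.37) = 0.9573.
Photons absorbed: 0.9573 × 3.079×10⁻⁵ = 2.948×10⁻⁵ mol.
Φ = 1.132×10⁻⁵ mol / 2.948×10⁻⁵ mol photons = 0.38.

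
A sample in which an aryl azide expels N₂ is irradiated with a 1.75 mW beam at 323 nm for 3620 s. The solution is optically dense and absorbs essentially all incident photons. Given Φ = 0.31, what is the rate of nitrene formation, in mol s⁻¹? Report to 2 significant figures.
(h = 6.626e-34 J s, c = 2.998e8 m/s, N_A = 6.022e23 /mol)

Photon energy at 323 nm: hc/λ = (6.626e-34)(2.998e8)/(323e-9) = 6.150e-19 J.
Energy delivered: (1.75 mW)(3620 s) = 6.335 J.
Photons incident: 6.335 / 6.150e-19 = 1.030e19, i.e. 1.030e19/6.022e23 = 1.710e-5 mol.
Product formed: 0.31 × 1.710e-5 = 5.301e-6 mol.
Rate: 5.301e-6 / 3620 s = 1.5e-9 mol s⁻¹.

1.5e-9 mol s⁻¹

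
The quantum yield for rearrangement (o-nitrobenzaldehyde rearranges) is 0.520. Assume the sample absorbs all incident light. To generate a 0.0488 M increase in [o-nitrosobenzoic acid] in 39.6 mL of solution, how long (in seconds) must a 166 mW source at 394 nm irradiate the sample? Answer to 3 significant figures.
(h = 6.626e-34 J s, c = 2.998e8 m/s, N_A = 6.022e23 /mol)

Product: (0.0488 M)(0.0396 L) = 0.001932 mol.
Photons that must be absorbed: 0.001932 / 0.520 = 0.003715 mol.
Photon energy: hc/λ = 5.042e-19 J; per mole, 3.036e5 J mol⁻¹.
Energy required: 0.003715 × 3.036e5 = 1128 J.
Time: 1128 J / 0.166 W = 6800 s.

t ≈ 6800 s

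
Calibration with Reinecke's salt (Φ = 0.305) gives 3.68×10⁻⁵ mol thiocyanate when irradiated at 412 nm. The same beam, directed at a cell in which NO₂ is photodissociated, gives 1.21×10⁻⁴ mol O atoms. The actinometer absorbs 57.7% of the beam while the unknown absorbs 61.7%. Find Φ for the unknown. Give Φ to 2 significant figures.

Photons absorbed by the actinometer: 3.68×10⁻⁵ / 0.305 = 1.207×10⁻⁴ mol.
Incident flux: 1.207×10⁻⁴ / 0.577 = 2.092×10⁻⁴ einstein.
Absorbed by unknown: 0.617 × 2.092×10⁻⁴ = 1.291×10⁻⁴ mol.
Φ(unknown) = 1.21×10⁻⁴ / 1.291×10⁻⁴ = 0.94.

Φ = 0.94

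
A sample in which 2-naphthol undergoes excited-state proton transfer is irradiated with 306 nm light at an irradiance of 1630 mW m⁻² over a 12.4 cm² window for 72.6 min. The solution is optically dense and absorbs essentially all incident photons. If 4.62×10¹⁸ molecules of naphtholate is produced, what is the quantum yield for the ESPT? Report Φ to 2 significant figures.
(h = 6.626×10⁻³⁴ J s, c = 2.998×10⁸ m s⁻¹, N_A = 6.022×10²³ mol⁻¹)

Product: 4.62×10¹⁸ / 6.022×10²³ = 7.672×10⁻⁶ mol.
Photon energy at 306 nm: hc/λ = (6.626×10⁻³⁴)(2.998×10⁸)/(306×10⁻⁹) = 6.492×10⁻¹⁹ J.
Energy delivered: (1630 mW m⁻²)(12.4×10⁻⁴ m²)(4356 s) = 8.804 J.
Photons incident: 8.804 / 6.492×10⁻¹⁹ = 1.356×10¹⁹, i.e. 1.356×10¹⁹/6.022×10²³ = 2.252×10⁻⁵ mol.
Φ = 7.672×10⁻⁶ mol / 2.252×10⁻⁵ mol photons = 0.34.

Φ = 0.34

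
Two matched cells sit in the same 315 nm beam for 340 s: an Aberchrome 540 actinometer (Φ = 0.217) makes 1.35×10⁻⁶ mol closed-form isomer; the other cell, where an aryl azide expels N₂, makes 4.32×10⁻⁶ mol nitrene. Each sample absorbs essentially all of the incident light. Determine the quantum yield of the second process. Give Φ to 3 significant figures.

Φ = 0.694

Photons absorbed by the actinometer: 1.35×10⁻⁶ / 0.217 = 6.221×10⁻⁶ mol.
Φ(unknown) = 4.32×10⁻⁶ / 6.221×10⁻⁶ = 0.694.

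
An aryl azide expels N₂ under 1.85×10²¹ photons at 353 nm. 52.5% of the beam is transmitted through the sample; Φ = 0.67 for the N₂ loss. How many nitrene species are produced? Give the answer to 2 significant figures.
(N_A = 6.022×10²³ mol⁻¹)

Moles of photons: 1.85×10²¹ / 6.022×10²³ = 0.003072 mol.
Fraction absorbed: 1 − 52.5/100 = 0.4750.
Photons absorbed: 0.4750 × 0.003072 = 0.001459 mol.
Product: Φ × n_abs = 0.67 × 0.001459 = 9.775×10⁻⁴ mol.
As a count: 9.775×10⁻⁴ × 6.022×10²³ = 5.9×10²⁰.

5.9×10²⁰ species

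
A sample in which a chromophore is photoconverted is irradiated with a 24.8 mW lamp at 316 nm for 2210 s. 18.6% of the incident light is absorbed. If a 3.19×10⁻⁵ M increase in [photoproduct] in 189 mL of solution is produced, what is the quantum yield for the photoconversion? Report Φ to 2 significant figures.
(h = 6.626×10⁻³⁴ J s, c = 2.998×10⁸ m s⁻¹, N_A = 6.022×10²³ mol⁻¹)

Product: (3.19×10⁻⁵ M)(0.189 L) = 6.029×10⁻⁶ mol.
Photon energy at 316 nm: hc/λ = (6.626×10⁻³⁴)(2.998×10⁸)/(316×10⁻⁹) = 6.286×10⁻¹⁹ J.
Energy delivered: (24.8 mW)(2210 s) = 54.81 J.
Photons incident: 54.81 / 6.286×10⁻¹⁹ = 8.719×10¹⁹, i.e. 8.719×10¹⁹/6.022×10²³ = 1.448×10⁻⁴ mol.
Photons absorbed: 0.186 × 1.448×10⁻⁴ = 2.693×10⁻⁵ mol.
Φ = 6.029×10⁻⁶ mol / 2.693×10⁻⁵ mol photons = 0.22.

Φ = 0.22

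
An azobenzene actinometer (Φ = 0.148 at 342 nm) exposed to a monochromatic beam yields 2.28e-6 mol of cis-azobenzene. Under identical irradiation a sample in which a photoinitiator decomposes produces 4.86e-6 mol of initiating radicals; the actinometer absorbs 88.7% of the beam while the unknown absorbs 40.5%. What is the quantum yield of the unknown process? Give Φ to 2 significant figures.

Photons absorbed by the actinometer: 2.28e-6 / 0.148 = 1.541e-5 mol.
Incident flux: 1.541e-5 / 0.887 = 1.737e-5 einstein.
Absorbed by unknown: 0.405 × 1.737e-5 = 7.035e-6 mol.
Φ(unknown) = 4.86e-6 / 7.035e-6 = 0.69.

Φ = 0.69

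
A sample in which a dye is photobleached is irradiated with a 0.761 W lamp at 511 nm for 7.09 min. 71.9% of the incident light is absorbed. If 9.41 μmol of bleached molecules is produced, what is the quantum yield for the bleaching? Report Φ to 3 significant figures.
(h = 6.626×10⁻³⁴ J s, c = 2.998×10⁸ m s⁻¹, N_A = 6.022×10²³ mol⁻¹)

Product: 9.41 μmol = 9.41×10⁻⁶ mol.
Photon energy at 511 nm: hc/λ = (6.626×10⁻³⁴)(2.998×10⁸)/(511×10⁻⁹) = 3.887×10⁻¹⁹ J.
Energy delivered: (0.761 W)(425.4 s) = 323.7 J.
Photons incident: 323.7 / 3.887×10⁻¹⁹ = 8.328×10²⁰, i.e. 8.328×10²⁰/6.022×10²³ = 0.001383 mol.
Photons absorbed: 0.719 × 0.001383 = 9.944×10⁻⁴ mol.
Φ = 9.41×10⁻⁶ mol / 9.944×10⁻⁴ mol photons = 0.00946.

Φ = 0.00946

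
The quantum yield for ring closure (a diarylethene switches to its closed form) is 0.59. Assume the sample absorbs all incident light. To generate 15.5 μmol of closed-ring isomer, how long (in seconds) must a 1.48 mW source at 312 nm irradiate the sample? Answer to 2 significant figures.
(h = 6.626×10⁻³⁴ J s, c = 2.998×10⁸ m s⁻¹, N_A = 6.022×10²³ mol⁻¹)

Product: 15.5 μmol = 1.55×10⁻⁵ mol.
Photons that must be absorbed: 1.55×10⁻⁵ / 0.59 = 2.627×10⁻⁵ mol.
Photon energy: hc/λ = 6.367×10⁻¹⁹ J; per mole, 3.834×10⁵ J mol⁻¹.
Energy required: 2.627×10⁻⁵ × 3.834×10⁵ = 10.07 J.
Time: 10.07 J / 0.00148 W = 6800 s.

t ≈ 6800 s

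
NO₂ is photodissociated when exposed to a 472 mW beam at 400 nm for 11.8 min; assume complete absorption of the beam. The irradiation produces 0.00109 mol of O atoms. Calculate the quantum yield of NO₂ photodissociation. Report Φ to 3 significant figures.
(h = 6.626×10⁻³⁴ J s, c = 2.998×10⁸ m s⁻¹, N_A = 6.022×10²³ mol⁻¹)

Photon energy at 400 nm: hc/λ = (6.626×10⁻³⁴)(2.998×10⁸)/(400×10⁻⁹) = 4.966×10⁻¹⁹ J.
Energy delivered: (472 mW)(708 s) = 334.2 J.
Photons incident: 334.2 / 4.966×10⁻¹⁹ = 6.730×10²⁰, i.e. 6.730×10²⁰/6.022×10²³ = 0.001118 mol.
Φ = 0.00109 mol / 0.001118 mol photons = 0.975.

Φ = 0.975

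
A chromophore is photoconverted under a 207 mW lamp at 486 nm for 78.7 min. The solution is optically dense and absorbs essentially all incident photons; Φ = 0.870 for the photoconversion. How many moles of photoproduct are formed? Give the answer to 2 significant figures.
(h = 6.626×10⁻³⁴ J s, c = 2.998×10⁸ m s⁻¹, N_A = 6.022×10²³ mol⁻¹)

0.0035 mol

Photon energy at 486 nm: hc/λ = (6.626×10⁻³⁴)(2.998×10⁸)/(486×10⁻⁹) = 4.087×10⁻¹⁹ J.
Energy delivered: (207 mW)(4722 s) = 977.5 J.
Photons incident: 977.5 / 4.087×10⁻¹⁹ = 2.392×10²¹, i.e. 2.392×10²¹/6.022×10²³ = 0.003972 mol.
Product: Φ × n_abs = 0.870 × 0.003972 = 0.003456 mol.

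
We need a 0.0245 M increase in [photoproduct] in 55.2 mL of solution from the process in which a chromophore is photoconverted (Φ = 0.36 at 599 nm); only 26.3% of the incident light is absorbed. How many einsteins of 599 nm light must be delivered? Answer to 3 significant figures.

Product: (0.0245 M)(0.0552 L) = 0.001352 mol.
Photons that must be absorbed: 0.001352 / 0.36 = 0.003756 mol.
Incident photons needed: 0.003756 / 0.263 = 0.01428 mol.

0.0143 einstein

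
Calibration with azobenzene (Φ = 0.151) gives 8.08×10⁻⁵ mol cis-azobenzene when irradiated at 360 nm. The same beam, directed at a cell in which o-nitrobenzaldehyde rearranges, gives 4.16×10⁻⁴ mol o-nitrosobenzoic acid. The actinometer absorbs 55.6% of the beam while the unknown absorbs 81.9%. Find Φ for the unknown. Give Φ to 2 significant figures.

Photons absorbed by the actinometer: 8.08×10⁻⁵ / 0.151 = 5.351×10⁻⁴ mol.
Incident flux: 5.351×10⁻⁴ / 0.556 = 9.624×10⁻⁴ einstein.
Absorbed by unknown: 0.819 × 9.624×10⁻⁴ = 7.882×10⁻⁴ mol.
Φ(unknown) = 4.16×10⁻⁴ / 7.882×10⁻⁴ = 0.53.

Φ = 0.53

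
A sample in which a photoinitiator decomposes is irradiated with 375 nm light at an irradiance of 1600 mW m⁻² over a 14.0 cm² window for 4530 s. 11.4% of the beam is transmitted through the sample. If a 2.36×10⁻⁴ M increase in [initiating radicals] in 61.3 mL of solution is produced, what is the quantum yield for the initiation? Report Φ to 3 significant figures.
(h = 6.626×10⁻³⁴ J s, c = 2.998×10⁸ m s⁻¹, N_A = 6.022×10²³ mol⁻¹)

Φ = 0.513

Product: (2.36×10⁻⁴ M)(0.0613 L) = 1.447×10⁻⁵ mol.
Photon energy at 375 nm: hc/λ = (6.626×10⁻³⁴)(2.998×10⁸)/(375×10⁻⁹) = 5.297×10⁻¹⁹ J.
Energy delivered: (1600 mW m⁻²)(14.0×10⁻⁴ m²)(4530 s) = 10.15 J.
Photons incident: 10.15 / 5.297×10⁻¹⁹ = 1.916×10¹⁹, i.e. 1.916×10¹⁹/6.022×10²³ = 3.182×10⁻⁵ mol.
Fraction absorbed: 1 − 11.4/100 = 0.8860.
Photons absorbed: 0.8860 × 3.182×10⁻⁵ = 2.819×10⁻⁵ mol.
Φ = 1.447×10⁻⁵ mol / 2.819×10⁻⁵ mol photons = 0.513.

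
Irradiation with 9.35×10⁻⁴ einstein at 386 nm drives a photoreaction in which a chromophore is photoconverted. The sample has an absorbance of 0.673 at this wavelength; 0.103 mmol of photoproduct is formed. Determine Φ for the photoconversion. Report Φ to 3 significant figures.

Product: 0.103 mmol = 1.03×10⁻⁴ mol.
Fraction absorbed: 1 − 10^(−0.673) = 0.7877.
Photons absorbed: 0.7877 × 9.35×10⁻⁴ = 7.365×10⁻⁴ mol.
Φ = 1.03×10⁻⁴ mol / 7.365×10⁻⁴ mol photons = 0.140.

Φ = 0.140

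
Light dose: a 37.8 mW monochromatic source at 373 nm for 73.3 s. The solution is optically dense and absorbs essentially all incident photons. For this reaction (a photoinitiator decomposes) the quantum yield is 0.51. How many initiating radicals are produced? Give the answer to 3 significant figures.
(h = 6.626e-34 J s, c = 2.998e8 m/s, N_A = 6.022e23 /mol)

Photon energy at 373 nm: hc/λ = (6.626e-34)(2.998e8)/(373e-9) = 5.326e-19 J.
Energy delivered: (37.8 mW)(73.3 s) = 2.771 J.
Photons incident: 2.771 / 5.326e-19 = 5.203e18, i.e. 5.203e18/6.022e23 = 8.640e-6 mol.
Product: Φ × n_abs = 0.51 × 8.640e-6 = 4.406e-6 mol.
As a count: 4.406e-6 × 6.022e23 = 2.65e18.

2.65e18 initiating radicals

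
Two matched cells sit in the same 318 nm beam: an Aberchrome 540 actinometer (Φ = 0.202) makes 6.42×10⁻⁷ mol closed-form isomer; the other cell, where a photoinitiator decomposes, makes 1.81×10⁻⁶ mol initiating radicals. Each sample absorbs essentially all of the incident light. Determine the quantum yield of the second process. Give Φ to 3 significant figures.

Φ = 0.570

Photons absorbed by the actinometer: 6.42×10⁻⁷ / 0.202 = 3.178×10⁻⁶ mol.
Φ(unknown) = 1.81×10⁻⁶ / 3.178×10⁻⁶ = 0.570.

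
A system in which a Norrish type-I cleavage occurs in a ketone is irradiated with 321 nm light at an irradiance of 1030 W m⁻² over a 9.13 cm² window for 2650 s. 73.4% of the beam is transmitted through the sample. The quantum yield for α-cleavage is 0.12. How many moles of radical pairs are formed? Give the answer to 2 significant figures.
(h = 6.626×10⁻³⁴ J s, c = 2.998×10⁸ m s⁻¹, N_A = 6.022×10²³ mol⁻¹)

Photon energy at 321 nm: hc/λ = (6.626×10⁻³⁴)(2.998×10⁸)/(321×10⁻⁹) = 6.188×10⁻¹⁹ J.
Energy delivered: (1030 W m⁻²)(9.13×10⁻⁴ m²)(2650 s) = 2492 J.
Photons incident: 2492 / 6.188×10⁻¹⁹ = 4.027×10²¹, i.e. 4.027×10²¹/6.022×10²³ = 0.006687 mol.
Fraction absorbed: 1 − 73.4/100 = 0.2660.
Photons absorbed: 0.2660 × 0.006687 = 0.001779 mol.
Product: Φ × n_abs = 0.12 × 0.001779 = 2.135×10⁻⁴ mol.

2.1×10⁻⁴ mol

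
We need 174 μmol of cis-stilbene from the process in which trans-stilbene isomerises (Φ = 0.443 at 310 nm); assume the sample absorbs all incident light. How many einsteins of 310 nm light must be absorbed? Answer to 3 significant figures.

Product: 174 μmol = 1.74e-4 mol.
Photons that must be absorbed: 1.74e-4 / 0.443 = 3.928e-4 mol.

3.93e-4 einstein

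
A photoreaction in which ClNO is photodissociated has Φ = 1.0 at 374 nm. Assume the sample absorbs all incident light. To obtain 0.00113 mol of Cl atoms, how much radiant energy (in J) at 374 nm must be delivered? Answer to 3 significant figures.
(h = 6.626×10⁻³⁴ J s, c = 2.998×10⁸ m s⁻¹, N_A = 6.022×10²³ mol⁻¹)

Photons that must be absorbed: 0.00113 / 1.0 = 0.001130 mol.
Photon energy: hc/λ = 5.311×10⁻¹⁹ J; per mole, 3.198×10⁵ J mol⁻¹.
Energy required: 0.001130 × 3.198×10⁵ = 361 J.

361 J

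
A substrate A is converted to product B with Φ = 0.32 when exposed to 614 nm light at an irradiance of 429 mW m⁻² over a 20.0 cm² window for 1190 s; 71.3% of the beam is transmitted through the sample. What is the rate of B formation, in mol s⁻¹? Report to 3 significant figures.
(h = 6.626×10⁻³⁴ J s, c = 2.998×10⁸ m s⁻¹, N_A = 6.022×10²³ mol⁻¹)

4.04×10⁻¹⁰ mol s⁻¹

Photon energy at 614 nm: hc/λ = (6.626×10⁻³⁴)(2.998×10⁸)/(614×10⁻⁹) = 3.235×10⁻¹⁹ J.
Energy delivered: (429 mW m⁻²)(20.0×10⁻⁴ m²)(1190 s) = 1.021 J.
Photons incident: 1.021 / 3.235×10⁻¹⁹ = 3.156×10¹⁸, i.e. 3.156×10¹⁸/6.022×10²³ = 5.241×10⁻⁶ mol.
Fraction absorbed: 1 − 71.3/100 = 0.2870.
Photons absorbed: 0.2870 × 5.241×10⁻⁶ = 1.504×10⁻⁶ mol.
Product formed: 0.32 × 1.504×10⁻⁶ = 4.813×10⁻⁷ mol.
Rate: 4.813×10⁻⁷ / 1190 s = 4.04×10⁻¹⁰ mol s⁻¹.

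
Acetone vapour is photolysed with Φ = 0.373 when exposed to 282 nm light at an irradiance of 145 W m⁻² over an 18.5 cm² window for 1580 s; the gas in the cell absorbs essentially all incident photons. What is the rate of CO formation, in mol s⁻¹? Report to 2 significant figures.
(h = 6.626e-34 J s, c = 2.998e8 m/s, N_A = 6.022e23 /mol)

2.4e-7 mol s⁻¹

Photon energy at 282 nm: hc/λ = (6.626e-34)(2.998e8)/(282e-9) = 7.044e-19 J.
Energy delivered: (145 W m⁻²)(18.5e-4 m²)(1580 s) = 423.8 J.
Photons incident: 423.8 / 7.044e-19 = 6.016e20, i.e. 6.016e20/6.022e23 = 9.990e-4 mol.
Product formed: 0.373 × 9.990e-4 = 3.726e-4 mol.
Rate: 3.726e-4 / 1580 s = 2.4e-7 mol s⁻¹.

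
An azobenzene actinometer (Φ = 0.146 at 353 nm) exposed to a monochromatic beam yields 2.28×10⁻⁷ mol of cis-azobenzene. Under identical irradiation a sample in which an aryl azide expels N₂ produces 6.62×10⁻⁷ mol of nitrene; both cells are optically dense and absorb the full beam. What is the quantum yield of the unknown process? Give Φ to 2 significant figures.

Photons absorbed by the actinometer: 2.28×10⁻⁷ / 0.146 = 1.562×10⁻⁶ mol.
Φ(unknown) = 6.62×10⁻⁷ / 1.562×10⁻⁶ = 0.42.

Φ = 0.42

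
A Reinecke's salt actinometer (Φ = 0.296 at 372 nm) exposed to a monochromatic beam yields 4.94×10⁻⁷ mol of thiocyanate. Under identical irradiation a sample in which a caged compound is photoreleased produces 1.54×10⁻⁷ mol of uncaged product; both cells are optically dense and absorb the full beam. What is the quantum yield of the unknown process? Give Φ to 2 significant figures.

Φ = 0.092

Photons absorbed by the actinometer: 4.94×10⁻⁷ / 0.296 = 1.669×10⁻⁶ mol.
Φ(unknown) = 1.54×10⁻⁷ / 1.669×10⁻⁶ = 0.092.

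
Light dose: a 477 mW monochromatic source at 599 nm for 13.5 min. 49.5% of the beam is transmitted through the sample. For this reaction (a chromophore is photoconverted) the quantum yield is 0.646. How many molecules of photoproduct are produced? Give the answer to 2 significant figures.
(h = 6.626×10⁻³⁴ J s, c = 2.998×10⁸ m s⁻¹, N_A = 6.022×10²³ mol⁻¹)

3.8×10²⁰ molecules

Photon energy at 599 nm: hc/λ = (6.626×10⁻³⁴)(2.998×10⁸)/(599×10⁻⁹) = 3.316×10⁻¹⁹ J.
Energy delivered: (477 mW)(810 s) = 386.4 J.
Photons incident: 386.4 / 3.316×10⁻¹⁹ = 1.165×10²¹, i.e. 1.165×10²¹/6.022×10²³ = 0.001935 mol.
Fraction absorbed: 1 − 49.5/100 = 0.5050.
Photons absorbed: 0.5050 × 0.001935 = 9.772×10⁻⁴ mol.
Product: Φ × n_abs = 0.646 × 9.772×10⁻⁴ = 6.313×10⁻⁴ mol.
As a count: 6.313×10⁻⁴ × 6.022×10²³ = 3.8×10²⁰.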